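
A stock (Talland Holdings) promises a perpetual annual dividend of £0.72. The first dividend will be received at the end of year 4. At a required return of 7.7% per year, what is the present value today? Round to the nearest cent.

£7.49

Value at end of year 3: C / r = £0.72 / 0.077 = £9.3506
Discount to today: PV = £9.3506 / (1 + 0.077)^3 = £9.3506 / 1.249244 = £7.49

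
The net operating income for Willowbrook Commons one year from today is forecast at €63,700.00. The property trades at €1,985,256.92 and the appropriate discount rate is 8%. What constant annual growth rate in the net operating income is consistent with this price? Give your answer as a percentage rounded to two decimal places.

4.79%

P = D₁/(r−g) ⇒ g = r − D₁/P = 0.08 − €63,700.00/€1,985,256.92 = 0.047913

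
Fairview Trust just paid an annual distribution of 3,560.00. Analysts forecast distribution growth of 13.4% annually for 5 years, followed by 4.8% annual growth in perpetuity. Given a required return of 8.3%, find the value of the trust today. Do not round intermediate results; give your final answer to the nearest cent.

D_1 = 4037.04000
D_2 = 4578.00336
D_3 = 5191.45581
D_4 = 5887.11089
D_5 = 6675.98375
Terminal value at year 5: TV = D_5×(1+g_2)/(r−g_2) = 6996.43097/0.035 = 199898.02765
P_0 = D_1/(1+r)^1 + D_2/(1+r)^2 + D_3/(1+r)^3 + D_4/(1+r)^4 + D_5/(1+r)^5 + TV/(1+r)^5
    = 3727.64543 + 3903.18552 + 4086.99204 + 4279.45427 + 4480.97982 + 134173.33847 = 154651.59554

154651.60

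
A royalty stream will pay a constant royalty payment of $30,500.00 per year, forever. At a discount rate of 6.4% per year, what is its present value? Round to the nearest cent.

$476562.50

Level perpetuity: PV = C / r = $30,500.00 / 0.064 = $476,562.50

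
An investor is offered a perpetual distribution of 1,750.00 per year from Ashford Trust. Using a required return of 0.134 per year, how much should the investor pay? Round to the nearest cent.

13059.70

Level perpetuity: PV = C / r = 1,750.00 / 0.134 = 13,059.70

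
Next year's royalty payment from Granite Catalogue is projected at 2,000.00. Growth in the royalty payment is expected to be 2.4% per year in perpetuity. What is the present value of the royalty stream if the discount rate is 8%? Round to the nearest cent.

35714.29

Growing perpetuity: P = D₁ / (r − g) = 2,000.0000 / (0.08 − 0.024) = 35,714.29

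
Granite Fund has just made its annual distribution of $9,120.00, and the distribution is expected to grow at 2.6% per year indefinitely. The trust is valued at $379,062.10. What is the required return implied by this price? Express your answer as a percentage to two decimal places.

5.07%

D₁ = $9,120.00 × 1.026 = $9,357.1200
P = D₁/(r − g) ⇒ r = D₁/P + g = $9,357.1200/$379,062.10 + 0.026 = 0.024685 + 0.026 = 0.050685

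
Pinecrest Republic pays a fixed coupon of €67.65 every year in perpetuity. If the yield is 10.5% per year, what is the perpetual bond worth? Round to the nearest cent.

Level perpetuity: PV = C / r = €67.65 / 0.105 = €644.29

€644.29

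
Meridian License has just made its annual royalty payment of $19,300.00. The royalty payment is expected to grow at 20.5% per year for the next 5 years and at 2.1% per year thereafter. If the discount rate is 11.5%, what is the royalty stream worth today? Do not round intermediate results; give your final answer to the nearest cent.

$431580.85

D_1 = 23256.50000
D_2 = 28024.08250
D_3 = 33769.01941
D_4 = 40691.66839
D_5 = 49033.46041
Terminal value at year 5: TV = D_5×(1+g_2)/(r−g_2) = 50063.16308/0.094 = 532586.84129
P_0 = D_1/(1+r)^1 + D_2/(1+r)^2 + D_3/(1+r)^3 + D_4/(1+r)^4 + D_5/(1+r)^5 + TV/(1+r)^5
    = 20857.84753 + 22541.44061 + 24360.92909 + 26327.28211 + 28452.35421 + 309040.99622 = 431580.84977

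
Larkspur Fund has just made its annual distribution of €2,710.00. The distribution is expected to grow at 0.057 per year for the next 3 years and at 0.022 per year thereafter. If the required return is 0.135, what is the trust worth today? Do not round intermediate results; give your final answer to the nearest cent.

D_1 = 2864.47000
D_2 = 3027.74479
D_3 = 3200.32624
Terminal value at year 3: TV = D_3×(1+g_2)/(r−g_2) = 3270.73342/0.113 = 28944.54354
P_0 = D_1/(1+r)^1 + D_2/(1+r)^2 + D_3/(1+r)^3 + TV/(1+r)^3
    = 2523.76211 + 2350.32296 + 2188.80296 + 19796.07637 = 26858.96440

€26858.96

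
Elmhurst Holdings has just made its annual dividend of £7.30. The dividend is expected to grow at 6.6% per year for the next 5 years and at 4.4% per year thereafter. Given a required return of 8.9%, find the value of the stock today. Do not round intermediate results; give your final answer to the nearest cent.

D_1 = 7.78180
D_2 = 8.29540
D_3 = 8.84290
D_4 = 9.42653
D_5 = 10.04868
Terminal value at year 5: TV = D_5×(1+g_2)/(r−g_2) = 10.49082/0.045 = 233.12930
P_0 = D_1/(1+r)^1 + D_2/(1+r)^2 + D_3/(1+r)^3 + D_4/(1+r)^4 + D_5/(1+r)^5 + TV/(1+r)^5
    = 7.14582 + 6.99490 + 6.84717 + 6.70255 + 6.56099 + 152.21501 = 186.46644

£186.47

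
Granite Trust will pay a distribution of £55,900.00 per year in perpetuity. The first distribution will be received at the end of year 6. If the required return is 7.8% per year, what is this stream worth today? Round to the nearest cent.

£492292.71

Value at end of year 5: C / r = £55,900.00 / 0.078 = £716,666.6667
Discount to today: PV = £716,666.6667 / (1 + 0.078)^5 = £716,666.6667 / 1.455773 = £492,292.71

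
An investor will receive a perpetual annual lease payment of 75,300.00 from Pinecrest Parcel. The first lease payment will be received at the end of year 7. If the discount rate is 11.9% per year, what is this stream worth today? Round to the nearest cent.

322305.34

Value at end of year 6: C / r = 75,300.00 / 0.119 = 632,773.1092
Discount to today: PV = 632,773.1092 / (1 + 0.119)^6 = 632,773.1092 / 1.963272 = 322,305.34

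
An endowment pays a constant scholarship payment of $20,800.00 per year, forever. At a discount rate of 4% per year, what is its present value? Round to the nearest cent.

$520000.00

Level perpetuity: PV = C / r = $20,800.00 / 0.04 = $520,000.00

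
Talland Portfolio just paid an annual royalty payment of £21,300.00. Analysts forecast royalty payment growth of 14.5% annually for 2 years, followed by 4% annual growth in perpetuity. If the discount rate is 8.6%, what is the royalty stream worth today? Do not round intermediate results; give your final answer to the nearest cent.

£581445.74

D_1 = 24388.50000
D_2 = 27924.83250
Terminal value at year 2: TV = D_2×(1+g_2)/(r−g_2) = 29041.82580/0.046 = 631344.03913
P_0 = D_1/(1+r)^1 + D_2/(1+r)^2 + TV/(1+r)^2
    = 22457.18232 + 23677.23182 + 535311.32811 = 581445.74225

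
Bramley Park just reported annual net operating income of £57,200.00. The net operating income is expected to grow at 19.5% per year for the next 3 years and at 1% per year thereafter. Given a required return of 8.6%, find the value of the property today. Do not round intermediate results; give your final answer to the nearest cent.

D_1 = 68354.00000
D_2 = 81683.03000
D_3 = 97611.22085
Terminal value at year 3: TV = D_3×(1+g_2)/(r−g_2) = 98587.33306/0.076 = 1297201.75077
P_0 = D_1/(1+r)^1 + D_2/(1+r)^2 + D_3/(1+r)^3 + TV/(1+r)^3
    = 62941.06814 + 69258.35767 + 76209.70296 + 1012786.84195 = 1221195.97072

£1221195.97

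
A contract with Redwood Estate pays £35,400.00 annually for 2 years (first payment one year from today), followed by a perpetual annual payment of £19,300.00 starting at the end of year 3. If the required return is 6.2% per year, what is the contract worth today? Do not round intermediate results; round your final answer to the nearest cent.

PV of 2-year annuity: £35,400.00 × [1 − (1+0.062)^−2] / 0.062 = 64720.65286
Perpetuity value at year 2: £19,300.00 / 0.062 = 311290.32258
PV of perpetuity: 311290.32258 / (1+0.062)^2 = 276004.76890
Total PV = 64720.65286 + 276004.76890 = 340725.42176

£340725.42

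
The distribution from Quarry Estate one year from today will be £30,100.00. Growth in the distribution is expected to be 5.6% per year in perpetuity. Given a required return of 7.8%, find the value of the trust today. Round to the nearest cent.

£1368181.82

Growing perpetuity: P = D₁ / (r − g) = £30,100.0000 / (0.078 − 0.056) = £1,368,181.82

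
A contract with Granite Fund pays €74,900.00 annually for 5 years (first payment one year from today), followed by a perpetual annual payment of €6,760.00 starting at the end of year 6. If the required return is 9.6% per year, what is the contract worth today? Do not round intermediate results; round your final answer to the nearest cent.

PV of 5-year annuity: €74,900.00 × [1 − (1+0.096)^−5] / 0.096 = 286855.28733
Perpetuity value at year 5: €6,760.00 / 0.096 = 70416.66667
PV of perpetuity: 70416.66667 / (1+0.096)^5 = 44526.92378
Total PV = 286855.28733 + 44526.92378 = 331382.21111

€331382.21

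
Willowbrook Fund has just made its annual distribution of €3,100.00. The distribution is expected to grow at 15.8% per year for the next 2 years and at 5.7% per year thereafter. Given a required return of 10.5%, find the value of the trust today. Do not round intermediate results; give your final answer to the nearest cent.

€81623.28

D_1 = 3589.80000
D_2 = 4156.98840
Terminal value at year 2: TV = D_2×(1+g_2)/(r−g_2) = 4393.93674/0.048 = 91540.34873
P_0 = D_1/(1+r)^1 + D_2/(1+r)^2 + TV/(1+r)^2
    = 3248.68778 + 3404.50720 + 74970.08556 = 81623.28054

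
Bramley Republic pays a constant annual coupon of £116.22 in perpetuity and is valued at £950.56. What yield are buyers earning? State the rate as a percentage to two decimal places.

P = C/r ⇒ r = C/P = £116.22/£950.56 = 0.122265

12.23%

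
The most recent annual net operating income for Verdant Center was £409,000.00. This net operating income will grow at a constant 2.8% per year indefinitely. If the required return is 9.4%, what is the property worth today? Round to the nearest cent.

£6370484.85

D₁ = D₀ × (1 + g) = £409,000.00 × 1.028 = £420,452.0000
Growing perpetuity: P = D₁ / (r − g) = £420,452.0000 / (0.094 − 0.028) = £6,370,484.85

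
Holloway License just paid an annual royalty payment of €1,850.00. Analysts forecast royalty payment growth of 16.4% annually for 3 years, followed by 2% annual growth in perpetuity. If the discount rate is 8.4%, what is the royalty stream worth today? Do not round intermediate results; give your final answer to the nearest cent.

€42916.13

D_1 = 2153.40000
D_2 = 2506.55760
D_3 = 2917.63305
Terminal value at year 3: TV = D_3×(1+g_2)/(r−g_2) = 2975.98571/0.064 = 46499.77668
P_0 = D_1/(1+r)^1 + D_2/(1+r)^2 + D_3/(1+r)^3 + TV/(1+r)^3
    = 1986.53137 + 2133.13885 + 2290.56607 + 36505.89670 = 42916.13298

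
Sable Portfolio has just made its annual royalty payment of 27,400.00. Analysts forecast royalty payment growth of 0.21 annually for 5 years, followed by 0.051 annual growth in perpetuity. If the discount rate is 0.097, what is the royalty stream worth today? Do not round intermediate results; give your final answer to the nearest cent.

1207709.13

D_1 = 33154.00000
D_2 = 40116.34000
D_3 = 48540.77140
D_4 = 58734.33339
D_5 = 71068.54341
Terminal value at year 5: TV = D_5×(1+g_2)/(r−g_2) = 74693.03912/0.046 = 1623761.72001
P_0 = D_1/(1+r)^1 + D_2/(1+r)^2 + D_3/(1+r)^3 + D_4/(1+r)^4 + D_5/(1+r)^5 + TV/(1+r)^5
    = 30222.42479 + 33335.58250 + 36769.42099 + 40556.97301 + 44734.67397 + 1022090.05095 = 1207709.12622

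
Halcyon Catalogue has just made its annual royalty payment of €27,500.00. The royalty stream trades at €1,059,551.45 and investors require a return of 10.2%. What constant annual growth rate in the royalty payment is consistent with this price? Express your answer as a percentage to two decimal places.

7.41%

P = D₀(1+g)/(r−g) ⇒ P(r−g) = D₀(1+g) ⇒ g(P+D₀) = P·r − D₀
g = (P·r − D₀)/(P + D₀) = (€1,059,551.45×0.102 − €27,500.00) / (€1,059,551.45 + €27,500.00) = 0.074122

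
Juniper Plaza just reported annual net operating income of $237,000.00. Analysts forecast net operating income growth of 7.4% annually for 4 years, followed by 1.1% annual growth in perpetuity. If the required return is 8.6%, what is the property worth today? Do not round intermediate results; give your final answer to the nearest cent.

$3977978.29

D_1 = 254538.00000
D_2 = 273373.81200
D_3 = 293603.47409
D_4 = 315330.13117
Terminal value at year 4: TV = D_4×(1+g_2)/(r−g_2) = 318798.76261/0.075 = 4250650.16818
P_0 = D_1/(1+r)^1 + D_2/(1+r)^2 + D_3/(1+r)^3 + D_4/(1+r)^4 + TV/(1+r)^4
    = 234381.21547 + 231791.36778 + 229230.13720 + 226697.20751 + 3055878.35722 = 3977978.28518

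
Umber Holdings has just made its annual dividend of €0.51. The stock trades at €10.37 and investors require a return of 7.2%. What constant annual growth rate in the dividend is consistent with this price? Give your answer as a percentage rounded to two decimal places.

P = D₀(1+g)/(r−g) ⇒ P(r−g) = D₀(1+g) ⇒ g(P+D₀) = P·r − D₀
g = (P·r − D₀)/(P + D₀) = (€10.37×0.072 − €0.51) / (€10.37 + €0.51) = 0.021750

2.18%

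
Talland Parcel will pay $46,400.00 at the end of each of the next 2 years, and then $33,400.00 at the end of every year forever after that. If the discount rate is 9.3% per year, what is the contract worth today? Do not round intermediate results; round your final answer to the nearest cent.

PV of 2-year annuity: $46,400.00 × [1 − (1+0.093)^−2] / 0.093 = 81291.82714
Perpetuity value at year 2: $33,400.00 / 0.093 = 359139.78495
PV of perpetuity: 359139.78495 / (1+0.093)^2 = 300623.68524
Total PV = 81291.82714 + 300623.68524 = 381915.51238

$381915.51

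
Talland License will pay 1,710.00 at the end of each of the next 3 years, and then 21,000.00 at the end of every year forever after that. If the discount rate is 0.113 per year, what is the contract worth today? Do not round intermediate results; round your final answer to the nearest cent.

PV of 3-year annuity: 1,710.00 × [1 − (1+0.113)^−3] / 0.113 = 4157.04473
Perpetuity value at year 3: 21,000.00 / 0.113 = 185840.70796
PV of perpetuity: 185840.70796 / (1+0.113)^3 = 134789.28149
Total PV = 4157.04473 + 134789.28149 = 138946.32621

138946.33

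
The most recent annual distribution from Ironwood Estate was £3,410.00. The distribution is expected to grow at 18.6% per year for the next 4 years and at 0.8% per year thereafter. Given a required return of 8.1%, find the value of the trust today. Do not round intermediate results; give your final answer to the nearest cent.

£85512.42

D_1 = 4044.26000
D_2 = 4796.49236
D_3 = 5688.63994
D_4 = 6746.72697
Terminal value at year 4: TV = D_4×(1+g_2)/(r−g_2) = 6800.70078/0.073 = 93160.28470
P_0 = D_1/(1+r)^1 + D_2/(1+r)^2 + D_3/(1+r)^3 + D_4/(1+r)^4 + TV/(1+r)^4
    = 3741.22109 + 4104.61444 + 4503.30502 + 4940.72133 + 68222.56304 = 85512.42493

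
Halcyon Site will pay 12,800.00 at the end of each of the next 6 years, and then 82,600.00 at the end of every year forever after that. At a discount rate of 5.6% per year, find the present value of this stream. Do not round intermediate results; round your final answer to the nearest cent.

PV of 6-year annuity: 12,800.00 × [1 − (1+0.056)^−6] / 0.056 = 63740.60315
Perpetuity value at year 6: 82,600.00 / 0.056 = 1475000.00000
PV of perpetuity: 1475000.00000 / (1+0.056)^6 = 1063673.92032
Total PV = 63740.60315 + 1063673.92032 = 1127414.52347

1127414.52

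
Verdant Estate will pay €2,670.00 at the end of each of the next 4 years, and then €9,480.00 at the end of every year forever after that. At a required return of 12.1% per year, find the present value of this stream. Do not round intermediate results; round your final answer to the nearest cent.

PV of 4-year annuity: €2,670.00 × [1 − (1+0.121)^−4] / 0.121 = 8092.67229
Perpetuity value at year 4: €9,480.00 / 0.121 = 78347.10744
PV of perpetuity: 78347.10744 / (1+0.121)^4 = 49613.57438
Total PV = 8092.67229 + 49613.57438 = 57706.24666

€57706.25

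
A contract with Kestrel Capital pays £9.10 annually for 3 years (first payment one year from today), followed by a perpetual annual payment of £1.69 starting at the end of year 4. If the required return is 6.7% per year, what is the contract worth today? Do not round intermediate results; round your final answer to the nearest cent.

£44.78

PV of 3-year annuity: £9.10 × [1 − (1+0.067)^−3] / 0.067 = 24.01278
Perpetuity value at year 3: £1.69 / 0.067 = 25.22388
PV of perpetuity: 25.22388 / (1+0.067)^3 = 20.76436
Total PV = 24.01278 + 20.76436 = 44.77714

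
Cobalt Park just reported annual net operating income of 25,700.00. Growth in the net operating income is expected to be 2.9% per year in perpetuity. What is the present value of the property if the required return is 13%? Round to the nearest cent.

261834.65

D₁ = D₀ × (1 + g) = 25,700.00 × 1.029 = 26,445.3000
Growing perpetuity: P = D₁ / (r − g) = 26,445.3000 / (0.13 − 0.029) = 261,834.65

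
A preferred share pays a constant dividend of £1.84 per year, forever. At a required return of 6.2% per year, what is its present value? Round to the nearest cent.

Level perpetuity: PV = C / r = £1.84 / 0.062 = £29.68

£29.68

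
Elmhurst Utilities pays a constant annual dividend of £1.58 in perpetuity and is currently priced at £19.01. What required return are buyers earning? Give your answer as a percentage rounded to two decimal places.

8.31%

P = C/r ⇒ r = C/P = £1.58/£19.01 = 0.083114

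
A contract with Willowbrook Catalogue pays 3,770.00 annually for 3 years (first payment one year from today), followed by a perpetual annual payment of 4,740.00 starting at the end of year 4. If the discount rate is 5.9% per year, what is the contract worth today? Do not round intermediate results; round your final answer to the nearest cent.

77741.36

PV of 3-year annuity: 3,770.00 × [1 − (1+0.059)^−3] / 0.059 = 10095.92871
Perpetuity value at year 3: 4,740.00 / 0.059 = 80338.98305
PV of perpetuity: 80338.98305 / (1+0.059)^3 = 67645.42812
Total PV = 10095.92871 + 67645.42812 = 77741.35683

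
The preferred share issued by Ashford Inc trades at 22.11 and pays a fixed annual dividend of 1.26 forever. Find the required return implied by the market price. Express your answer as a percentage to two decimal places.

P = C/r ⇒ r = C/P = 1.26/22.11 = 0.056988

5.70%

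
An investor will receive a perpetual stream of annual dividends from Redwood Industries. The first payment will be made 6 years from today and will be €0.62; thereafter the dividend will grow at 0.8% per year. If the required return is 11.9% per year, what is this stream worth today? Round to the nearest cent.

€3.18

Value at end of year 5: C₁ / (r − g) = €0.62 / (0.119 − 0.008) = €5.5856
Discount to today: PV = €5.5856 / (1 + 0.119)^5 = €5.5856 / 1.754488 = €3.18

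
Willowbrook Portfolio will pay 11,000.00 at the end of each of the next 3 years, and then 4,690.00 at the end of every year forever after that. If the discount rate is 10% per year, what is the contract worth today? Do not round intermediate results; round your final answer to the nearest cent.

62592.04

PV of 3-year annuity: 11,000.00 × [1 − (1+0.1)^−3] / 0.1 = 27355.37190
Perpetuity value at year 3: 4,690.00 / 0.1 = 46900.00000
PV of perpetuity: 46900.00000 / (1+0.1)^3 = 35236.66416
Total PV = 27355.37190 + 35236.66416 = 62592.03606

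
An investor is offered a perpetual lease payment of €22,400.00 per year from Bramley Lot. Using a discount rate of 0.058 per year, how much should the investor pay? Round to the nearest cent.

€386206.90

Level perpetuity: PV = C / r = €22,400.00 / 0.058 = €386,206.90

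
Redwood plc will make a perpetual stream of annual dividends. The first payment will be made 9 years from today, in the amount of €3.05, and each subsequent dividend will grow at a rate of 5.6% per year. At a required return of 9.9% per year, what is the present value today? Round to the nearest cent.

€33.33

Value at end of year 8: C₁ / (r − g) = €3.05 / (0.099 − 0.056) = €70.9302
Discount to today: PV = €70.9302 / (1 + 0.099)^8 = €70.9302 / 2.128049 = €33.33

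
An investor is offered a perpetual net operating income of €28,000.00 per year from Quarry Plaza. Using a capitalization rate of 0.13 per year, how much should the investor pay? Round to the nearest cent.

Level perpetuity: PV = C / r = €28,000.00 / 0.13 = €215,384.62

€215384.62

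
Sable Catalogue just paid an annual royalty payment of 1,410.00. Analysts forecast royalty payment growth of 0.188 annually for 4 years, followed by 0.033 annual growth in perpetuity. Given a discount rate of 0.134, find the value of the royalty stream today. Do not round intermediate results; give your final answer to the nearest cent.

23714.64

D_1 = 1675.08000
D_2 = 1989.99504
D_3 = 2364.11411
D_4 = 2808.56756
Terminal value at year 4: TV = D_4×(1+g_2)/(r−g_2) = 2901.25029/0.101 = 28725.25039
P_0 = D_1/(1+r)^1 + D_2/(1+r)^2 + D_3/(1+r)^3 + D_4/(1+r)^4 + TV/(1+r)^4
    = 1477.14286 + 1547.48299 + 1621.17266 + 1698.37136 + 17370.47141 = 23714.64128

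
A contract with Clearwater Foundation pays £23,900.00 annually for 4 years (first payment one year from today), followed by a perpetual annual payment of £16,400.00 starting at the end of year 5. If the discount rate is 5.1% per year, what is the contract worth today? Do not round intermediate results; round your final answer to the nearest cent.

PV of 4-year annuity: £23,900.00 × [1 − (1+0.051)^−4] / 0.051 = 84551.72446
Perpetuity value at year 4: £16,400.00 / 0.051 = 321568.62745
PV of perpetuity: 321568.62745 / (1+0.051)^4 = 263549.87092
Total PV = 84551.72446 + 263549.87092 = 348101.59538

£348101.60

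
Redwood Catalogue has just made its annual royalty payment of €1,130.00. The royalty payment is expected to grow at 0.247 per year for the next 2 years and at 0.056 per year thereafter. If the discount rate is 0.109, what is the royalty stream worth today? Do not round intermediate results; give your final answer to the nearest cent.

D_1 = 1409.11000
D_2 = 1757.16017
Terminal value at year 2: TV = D_2×(1+g_2)/(r−g_2) = 1855.56114/0.053 = 35010.58754
P_0 = D_1/(1+r)^1 + D_2/(1+r)^2 + TV/(1+r)^2
    = 1270.61317 + 1428.72373 + 28466.64640 = 31165.98329

€31165.98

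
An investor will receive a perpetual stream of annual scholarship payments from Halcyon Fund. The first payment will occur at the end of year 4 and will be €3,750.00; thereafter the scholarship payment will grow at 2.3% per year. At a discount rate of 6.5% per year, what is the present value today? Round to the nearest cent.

€73915.10

Value at end of year 3: C₁ / (r − g) = €3,750.00 / (0.065 − 0.023) = €89,285.7143
Discount to today: PV = €89,285.7143 / (1 + 0.065)^3 = €89,285.7143 / 1.207950 = €73,915.10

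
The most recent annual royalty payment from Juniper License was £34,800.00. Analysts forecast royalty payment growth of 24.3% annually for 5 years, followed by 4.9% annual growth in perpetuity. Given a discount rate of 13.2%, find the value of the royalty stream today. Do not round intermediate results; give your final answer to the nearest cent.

D_1 = 43256.40000
D_2 = 53767.70520
D_3 = 66833.25756
D_4 = 83073.73915
D_5 = 103260.65777
Terminal value at year 5: TV = D_5×(1+g_2)/(r−g_2) = 108320.43000/0.083 = 1305065.42164
P_0 = D_1/(1+r)^1 + D_2/(1+r)^2 + D_3/(1+r)^3 + D_4/(1+r)^4 + D_5/(1+r)^5 + TV/(1+r)^5
    = 38212.36749 + 41959.33992 + 46073.72749 + 50591.55766 + 55552.39061 + 702101.90065 = 934491.28384

£934491.28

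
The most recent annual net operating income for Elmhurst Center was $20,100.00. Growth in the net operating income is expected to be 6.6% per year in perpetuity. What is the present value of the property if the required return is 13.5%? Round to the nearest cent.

D₁ = D₀ × (1 + g) = $20,100.00 × 1.066 = $21,426.6000
Growing perpetuity: P = D₁ / (r − g) = $21,426.6000 / (0.135 − 0.066) = $310,530.43

$310530.43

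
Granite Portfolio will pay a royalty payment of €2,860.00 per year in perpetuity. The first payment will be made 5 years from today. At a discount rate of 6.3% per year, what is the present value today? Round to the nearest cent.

€35554.32

Value at end of year 4: C / r = €2,860.00 / 0.063 = €45,396.8254
Discount to today: PV = €45,396.8254 / (1 + 0.063)^4 = €45,396.8254 / 1.276830 = €35,554.32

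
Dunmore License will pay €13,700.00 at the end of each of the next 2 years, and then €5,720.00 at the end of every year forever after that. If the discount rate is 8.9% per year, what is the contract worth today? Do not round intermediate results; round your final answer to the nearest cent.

€78326.43

PV of 2-year annuity: €13,700.00 × [1 − (1+0.089)^−2] / 0.089 = 24132.55183
Perpetuity value at year 2: €5,720.00 / 0.089 = 64269.66292
PV of perpetuity: 64269.66292 / (1+0.089)^2 = 54193.88216
Total PV = 24132.55183 + 54193.88216 = 78326.43399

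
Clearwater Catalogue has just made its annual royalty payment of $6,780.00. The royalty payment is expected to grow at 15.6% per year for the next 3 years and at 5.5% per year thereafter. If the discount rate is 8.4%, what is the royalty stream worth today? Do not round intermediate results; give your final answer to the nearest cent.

$322300.40

D_1 = 7837.68000
D_2 = 9060.35808
D_3 = 10473.77394
Terminal value at year 3: TV = D_3×(1+g_2)/(r−g_2) = 11049.83151/0.029 = 381028.67266
P_0 = D_1/(1+r)^1 + D_2/(1+r)^2 + D_3/(1+r)^3 + TV/(1+r)^3
    = 7230.33210 + 7710.57556 + 8222.71711 + 299136.77778 = 322300.40257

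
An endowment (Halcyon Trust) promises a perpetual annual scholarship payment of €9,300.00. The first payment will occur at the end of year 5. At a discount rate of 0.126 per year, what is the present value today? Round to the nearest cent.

€45915.45

Value at end of year 4: C / r = €9,300.00 / 0.126 = €73,809.5238
Discount to today: PV = €73,809.5238 / (1 + 0.126)^4 = €73,809.5238 / 1.607510 = €45,915.45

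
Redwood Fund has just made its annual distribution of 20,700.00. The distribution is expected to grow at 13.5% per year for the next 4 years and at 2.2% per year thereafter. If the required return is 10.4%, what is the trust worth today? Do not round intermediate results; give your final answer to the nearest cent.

D_1 = 23494.50000
D_2 = 26666.25750
D_3 = 30266.20226
D_4 = 34352.13957
Terminal value at year 4: TV = D_4×(1+g_2)/(r−g_2) = 35107.88664/0.082 = 428144.95901
P_0 = D_1/(1+r)^1 + D_2/(1+r)^2 + D_3/(1+r)^3 + D_4/(1+r)^4 + TV/(1+r)^4
    = 21281.25000 + 21878.82133 + 22493.17229 + 23124.77405 + 288213.64732 = 376991.66499

376991.66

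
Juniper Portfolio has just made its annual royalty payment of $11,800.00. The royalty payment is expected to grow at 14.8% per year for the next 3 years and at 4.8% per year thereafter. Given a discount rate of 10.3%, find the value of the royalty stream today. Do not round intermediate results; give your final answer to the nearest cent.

$291868.88

D_1 = 13546.40000
D_2 = 15551.26720
D_3 = 17852.85475
Terminal value at year 3: TV = D_3×(1+g_2)/(r−g_2) = 18709.79177/0.055 = 340178.03224
P_0 = D_1/(1+r)^1 + D_2/(1+r)^2 + D_3/(1+r)^3 + TV/(1+r)^3
    = 12281.41432 + 12782.46931 + 13303.96624 + 253501.02946 = 291868.87933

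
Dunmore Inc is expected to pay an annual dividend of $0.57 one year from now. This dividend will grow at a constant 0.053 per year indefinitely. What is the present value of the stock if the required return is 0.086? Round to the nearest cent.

Growing perpetuity: P = D₁ / (r − g) = $0.5700 / (0.086 − 0.053) = $17.27

$17.27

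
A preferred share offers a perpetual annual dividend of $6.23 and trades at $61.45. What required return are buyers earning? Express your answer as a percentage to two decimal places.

10.14%

P = C/r ⇒ r = C/P = $6.23/$61.45 = 0.101383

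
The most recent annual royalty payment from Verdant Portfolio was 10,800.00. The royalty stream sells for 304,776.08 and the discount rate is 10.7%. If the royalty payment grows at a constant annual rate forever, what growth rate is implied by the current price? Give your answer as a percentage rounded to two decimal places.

6.91%

P = D₀(1+g)/(r−g) ⇒ P(r−g) = D₀(1+g) ⇒ g(P+D₀) = P·r − D₀
g = (P·r − D₀)/(P + D₀) = (304,776.08×0.107 − 10,800.00) / (304,776.08 + 10,800.00) = 0.069115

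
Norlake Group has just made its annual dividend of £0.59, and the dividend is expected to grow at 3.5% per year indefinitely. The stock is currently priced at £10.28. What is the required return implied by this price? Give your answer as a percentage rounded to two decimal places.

D₁ = £0.59 × 1.035 = £0.6107
P = D₁/(r − g) ⇒ r = D₁/P + g = £0.6107/£10.28 + 0.035 = 0.059402 + 0.035 = 0.094402

9.44%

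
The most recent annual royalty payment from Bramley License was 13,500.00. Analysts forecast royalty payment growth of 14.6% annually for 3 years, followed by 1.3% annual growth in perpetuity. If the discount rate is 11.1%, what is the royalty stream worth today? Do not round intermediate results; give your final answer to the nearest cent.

196259.94

D_1 = 15471.00000
D_2 = 17729.76600
D_3 = 20318.31184
Terminal value at year 3: TV = D_3×(1+g_2)/(r−g_2) = 20582.44989/0.098 = 210024.99888
P_0 = D_1/(1+r)^1 + D_2/(1+r)^2 + D_3/(1+r)^3 + TV/(1+r)^3
    = 13925.29253 + 14363.98311 + 14816.49383 + 153154.16584 = 196259.93531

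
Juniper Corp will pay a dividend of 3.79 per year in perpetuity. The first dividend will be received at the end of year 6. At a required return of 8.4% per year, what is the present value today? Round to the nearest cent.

Value at end of year 5: C / r = 3.79 / 0.084 = 45.1190
Discount to today: PV = 45.1190 / (1 + 0.084)^5 = 45.1190 / 1.496740 = 30.14

30.14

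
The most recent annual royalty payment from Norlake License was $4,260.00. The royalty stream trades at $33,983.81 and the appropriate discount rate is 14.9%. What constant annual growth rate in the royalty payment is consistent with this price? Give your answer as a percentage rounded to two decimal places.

P = D₀(1+g)/(r−g) ⇒ P(r−g) = D₀(1+g) ⇒ g(P+D₀) = P·r − D₀
g = (P·r − D₀)/(P + D₀) = ($33,983.81×0.149 − $4,260.00) / ($33,983.81 + $4,260.00) = 0.021012

2.10%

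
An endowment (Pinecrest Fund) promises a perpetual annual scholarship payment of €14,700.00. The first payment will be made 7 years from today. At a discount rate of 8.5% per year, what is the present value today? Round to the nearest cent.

Value at end of year 6: C / r = €14,700.00 / 0.085 = €172,941.1765
Discount to today: PV = €172,941.1765 / (1 + 0.085)^6 = €172,941.1765 / 1.631468 = €106,003.45

€106003.45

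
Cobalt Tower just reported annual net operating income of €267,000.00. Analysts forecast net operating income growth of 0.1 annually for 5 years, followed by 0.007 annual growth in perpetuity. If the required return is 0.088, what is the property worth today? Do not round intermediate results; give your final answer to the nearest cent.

D_1 = 293700.00000
D_2 = 323070.00000
D_3 = 355377.00000
D_4 = 390914.70000
D_5 = 430006.17000
Terminal value at year 5: TV = D_5×(1+g_2)/(r−g_2) = 433016.21319/0.081 = 5345879.17519
P_0 = D_1/(1+r)^1 + D_2/(1+r)^2 + D_3/(1+r)^3 + D_4/(1+r)^4 + D_5/(1+r)^5 + TV/(1+r)^5
    = 269944.85294 + 272922.18588 + 275932.35705 + 278975.72863 + 282052.66681 + 3506506.61089 = 4886334.40220

€4886334.40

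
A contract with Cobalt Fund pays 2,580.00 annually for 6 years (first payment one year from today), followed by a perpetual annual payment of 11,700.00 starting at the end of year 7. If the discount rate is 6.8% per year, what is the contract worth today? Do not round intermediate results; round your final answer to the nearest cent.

PV of 6-year annuity: 2,580.00 × [1 − (1+0.068)^−6] / 0.068 = 12373.97009
Perpetuity value at year 6: 11,700.00 / 0.068 = 172058.82353
PV of perpetuity: 172058.82353 / (1+0.068)^6 = 115944.30800
Total PV = 12373.97009 + 115944.30800 = 128318.27809

128318.28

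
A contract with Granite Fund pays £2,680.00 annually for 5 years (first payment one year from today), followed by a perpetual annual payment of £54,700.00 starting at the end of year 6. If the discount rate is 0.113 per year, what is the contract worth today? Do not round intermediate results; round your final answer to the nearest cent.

PV of 5-year annuity: £2,680.00 × [1 − (1+0.113)^−5] / 0.113 = 9830.70647
Perpetuity value at year 5: £54,700.00 / 0.113 = 484070.79646
PV of perpetuity: 484070.79646 / (1+0.113)^5 = 283421.67554
Total PV = 9830.70647 + 283421.67554 = 293252.38201

£293252.38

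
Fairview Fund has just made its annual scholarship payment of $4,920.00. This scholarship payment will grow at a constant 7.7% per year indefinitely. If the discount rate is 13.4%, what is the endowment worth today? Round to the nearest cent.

$92962.11

D₁ = D₀ × (1 + g) = $4,920.00 × 1.077 = $5,298.8400
Growing perpetuity: P = D₁ / (r − g) = $5,298.8400 / (0.134 − 0.077) = $92,962.11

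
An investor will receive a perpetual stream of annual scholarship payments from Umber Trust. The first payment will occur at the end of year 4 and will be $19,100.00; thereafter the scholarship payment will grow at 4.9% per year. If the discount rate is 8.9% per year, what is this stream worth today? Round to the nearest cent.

Value at end of year 3: C₁ / (r − g) = $19,100.00 / (0.089 − 0.049) = $477,500.0000
Discount to today: PV = $477,500.0000 / (1 + 0.089)^3 = $477,500.0000 / 1.291468 = $369,734.30

$369734.30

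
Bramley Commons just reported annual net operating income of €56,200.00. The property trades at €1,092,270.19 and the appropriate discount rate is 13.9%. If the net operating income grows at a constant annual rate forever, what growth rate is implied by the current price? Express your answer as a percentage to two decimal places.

P = D₀(1+g)/(r−g) ⇒ P(r−g) = D₀(1+g) ⇒ g(P+D₀) = P·r − D₀
g = (P·r − D₀)/(P + D₀) = (€1,092,270.19×0.139 − €56,200.00) / (€1,092,270.19 + €56,200.00) = 0.083263

8.33%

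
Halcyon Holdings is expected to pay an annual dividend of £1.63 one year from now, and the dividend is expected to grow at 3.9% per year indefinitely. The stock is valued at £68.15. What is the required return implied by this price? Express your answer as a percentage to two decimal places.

P = D₁/(r − g) ⇒ r = D₁/P + g = £1.6300/£68.15 + 0.039 = 0.023918 + 0.039 = 0.062918

6.29%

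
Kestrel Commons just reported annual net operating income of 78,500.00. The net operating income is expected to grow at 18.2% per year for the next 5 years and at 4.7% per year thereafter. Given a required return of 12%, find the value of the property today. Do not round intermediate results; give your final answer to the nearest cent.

1936675.51

D_1 = 92787.00000
D_2 = 109674.23400
D_3 = 129634.94459
D_4 = 153228.50450
D_5 = 181116.09232
Terminal value at year 5: TV = D_5×(1+g_2)/(r−g_2) = 189628.54866/0.073 = 2597651.35153
P_0 = D_1/(1+r)^1 + D_2/(1+r)^2 + D_3/(1+r)^3 + D_4/(1+r)^4 + D_5/(1+r)^5 + TV/(1+r)^5
    = 82845.53571 + 87431.62787 + 92271.59298 + 97379.48474 + 102770.13479 + 1473977.13865 = 1936675.51475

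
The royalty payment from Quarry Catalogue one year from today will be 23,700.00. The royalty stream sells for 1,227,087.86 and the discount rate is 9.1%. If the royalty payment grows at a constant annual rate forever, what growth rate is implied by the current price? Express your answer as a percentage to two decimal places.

7.17%

P = D₁/(r−g) ⇒ g = r − D₁/P = 0.091 − 23,700.00/1,227,087.86 = 0.071686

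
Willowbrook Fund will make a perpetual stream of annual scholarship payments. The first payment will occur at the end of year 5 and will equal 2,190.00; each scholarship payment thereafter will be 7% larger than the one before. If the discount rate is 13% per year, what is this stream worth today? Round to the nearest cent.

Value at end of year 4: C₁ / (r − g) = 2,190.00 / (0.13 − 0.07) = 36,500.0000
Discount to today: PV = 36,500.0000 / (1 + 0.13)^4 = 36,500.0000 / 1.630474 = 22,386.13

22386.13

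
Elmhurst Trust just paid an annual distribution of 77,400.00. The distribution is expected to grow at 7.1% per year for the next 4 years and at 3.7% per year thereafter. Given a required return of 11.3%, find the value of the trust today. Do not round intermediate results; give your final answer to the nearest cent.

D_1 = 82895.40000
D_2 = 88780.97340
D_3 = 95084.42251
D_4 = 101835.41651
Terminal value at year 4: TV = D_4×(1+g_2)/(r−g_2) = 105603.32692/0.076 = 1389517.45948
P_0 = D_1/(1+r)^1 + D_2/(1+r)^2 + D_3/(1+r)^3 + D_4/(1+r)^4 + TV/(1+r)^4
    = 74479.24528 + 71668.70773 + 68964.22819 + 66361.80448 + 905489.35854 = 1186963.34422

1186963.34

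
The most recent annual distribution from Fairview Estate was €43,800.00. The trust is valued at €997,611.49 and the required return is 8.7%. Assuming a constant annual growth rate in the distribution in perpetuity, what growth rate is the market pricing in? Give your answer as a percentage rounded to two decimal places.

4.13%

P = D₀(1+g)/(r−g) ⇒ P(r−g) = D₀(1+g) ⇒ g(P+D₀) = P·r − D₀
g = (P·r − D₀)/(P + D₀) = (€997,611.49×0.087 − €43,800.00) / (€997,611.49 + €43,800.00) = 0.041283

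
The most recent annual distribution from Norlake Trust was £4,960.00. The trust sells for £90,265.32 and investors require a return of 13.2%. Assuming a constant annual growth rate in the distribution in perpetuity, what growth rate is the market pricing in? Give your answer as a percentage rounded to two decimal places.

P = D₀(1+g)/(r−g) ⇒ P(r−g) = D₀(1+g) ⇒ g(P+D₀) = P·r − D₀
g = (P·r − D₀)/(P + D₀) = (£90,265.32×0.132 − £4,960.00) / (£90,265.32 + £4,960.00) = 0.073038

7.30%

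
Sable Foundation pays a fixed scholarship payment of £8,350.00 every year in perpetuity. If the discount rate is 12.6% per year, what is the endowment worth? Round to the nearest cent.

£66269.84

Level perpetuity: PV = C / r = £8,350.00 / 0.126 = £66,269.84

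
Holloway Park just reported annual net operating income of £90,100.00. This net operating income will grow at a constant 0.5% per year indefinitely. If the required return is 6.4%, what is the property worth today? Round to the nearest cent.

£1534754.24

D₁ = D₀ × (1 + g) = £90,100.00 × 1.005 = £90,550.5000
Growing perpetuity: P = D₁ / (r − g) = £90,550.5000 / (0.064 − 0.005) = £1,534,754.24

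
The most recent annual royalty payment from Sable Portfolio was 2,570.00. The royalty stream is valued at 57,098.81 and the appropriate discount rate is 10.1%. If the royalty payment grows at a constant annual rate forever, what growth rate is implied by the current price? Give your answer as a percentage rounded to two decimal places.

5.36%

P = D₀(1+g)/(r−g) ⇒ P(r−g) = D₀(1+g) ⇒ g(P+D₀) = P·r − D₀
g = (P·r − D₀)/(P + D₀) = (57,098.81×0.101 − 2,570.00) / (57,098.81 + 2,570.00) = 0.053579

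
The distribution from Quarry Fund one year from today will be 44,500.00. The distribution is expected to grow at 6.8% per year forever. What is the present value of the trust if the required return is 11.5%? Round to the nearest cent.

Growing perpetuity: P = D₁ / (r − g) = 44,500.0000 / (0.115 − 0.068) = 946,808.51

946808.51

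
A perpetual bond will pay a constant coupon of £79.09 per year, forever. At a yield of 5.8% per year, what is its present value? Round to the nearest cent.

£1363.62

Level perpetuity: PV = C / r = £79.09 / 0.058 = £1,363.62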